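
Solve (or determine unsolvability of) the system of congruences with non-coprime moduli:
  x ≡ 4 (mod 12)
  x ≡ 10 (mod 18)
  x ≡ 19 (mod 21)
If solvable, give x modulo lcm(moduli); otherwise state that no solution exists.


Moduli 12, 18, 21 are not pairwise coprime, so CRT works modulo lcm(m_i) when all pairwise compatibility conditions hold.
Pairwise compatibility: gcd(m_i, m_j) must divide a_i - a_j for every pair.
Merge one congruence at a time:
  Start: x ≡ 4 (mod 12).
  Combine with x ≡ 10 (mod 18): gcd(12, 18) = 6; 10 - 4 = 6, which IS divisible by 6, so compatible.
    Write x = 4 + 12·t and substitute into x ≡ 10 (mod 18): 12·t ≡ 10 − 4 = 6 (mod 18).
    Divide the congruence (and modulus) by g = 6: 2·t ≡ 1 (mod 3).
    The inverse of 2 mod 3 is 2 (since 2·2 = 4 = 1·3 + 1), so t ≡ 2·1 = 2 ≡ 2 (mod 3).
    Then x = 4 + 12·2 = 28, valid modulo lcm(12, 18) = 36: x ≡ 28 (mod 36).
  Combine with x ≡ 19 (mod 21): gcd(36, 21) = 3; 19 - 28 = -9, which IS divisible by 3, so compatible.
    Write x = 28 + 36·t and substitute into x ≡ 19 (mod 21): 36·t ≡ 19 − 28 = -9 (mod 21).
    Divide the congruence (and modulus) by g = 3: 12·t ≡ -3 (mod 7).
    Reduce coefficients mod 7: 5·t ≡ 4 (mod 7).
    The inverse of 5 mod 7 is 3 (since 5·3 = 15 = 2·7 + 1), so t ≡ 3·4 = 12 ≡ 5 (mod 7).
    Then x = 28 + 36·5 = 208, valid modulo lcm(36, 21) = 252: x ≡ 208 (mod 252).
Verify: 208 mod 12 = 4, 208 mod 18 = 10, 208 mod 21 = 19.

x ≡ 208 (mod 252).


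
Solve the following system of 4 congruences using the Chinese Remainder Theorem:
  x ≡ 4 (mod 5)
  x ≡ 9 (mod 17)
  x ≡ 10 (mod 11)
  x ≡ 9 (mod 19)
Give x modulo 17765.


Product of moduli M = 5 · 17 · 11 · 19 = 17765.
Merge one congruence at a time:
  Start: x ≡ 4 (mod 5).
  Combine with x ≡ 9 (mod 17); new modulus lcm = 85.
    Write x = 4 + 5·t and substitute into x ≡ 9 (mod 17): 5·t ≡ 9 − 4 = 5 (mod 17).
    The inverse of 5 mod 17 is 7 (since 5·7 = 35 = 2·17 + 1), so t ≡ 7·5 = 35 ≡ 1 (mod 17).
    Then x = 4 + 5·1 = 9, valid modulo lcm(5, 17) = 85: x ≡ 9 (mod 85).
  Combine with x ≡ 10 (mod 11); new modulus lcm = 935.
    Write x = 9 + 85·t and substitute into x ≡ 10 (mod 11): 85·t ≡ 10 − 9 = 1 (mod 11).
    Reduce coefficients mod 11: 8·t ≡ 1 (mod 11).
    The inverse of 8 mod 11 is 7 (since 8·7 = 56 = 5·11 + 1), so t ≡ 7·1 = 7 ≡ 7 (mod 11).
    Then x = 9 + 85·7 = 604, valid modulo lcm(85, 11) = 935: x ≡ 604 (mod 935).
  Combine with x ≡ 9 (mod 19); new modulus lcm = 17765.
    Write x = 604 + 935·t and substitute into x ≡ 9 (mod 19): 935·t ≡ 9 − 604 = -595 (mod 19).
    Reduce coefficients mod 19: 4·t ≡ 13 (mod 19).
    The inverse of 4 mod 19 is 5 (since 4·5 = 20 = 1·19 + 1), so t ≡ 5·13 = 65 ≡ 8 (mod 19).
    Then x = 604 + 935·8 = 8084, valid modulo lcm(935, 19) = 17765: x ≡ 8084 (mod 17765).
Verify against each original: 8084 mod 5 = 4, 8084 mod 17 = 9, 8084 mod 11 = 10, 8084 mod 19 = 9.

x ≡ 8084 (mod 17765).


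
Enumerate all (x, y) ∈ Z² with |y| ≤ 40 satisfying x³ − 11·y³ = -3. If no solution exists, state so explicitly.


The equation is x³ - 11y³ = -3. For fixed y, x³ = 11·y³ − 3, so a solution requires the RHS to be a perfect cube.
Strategy: iterate y from -40 to 40, compute RHS = 11·y³ − 3, and check whether it is a (positive or negative) perfect cube.
Check small values of y:
  y = 0: RHS = -3 is not a perfect cube.
  y = 1: RHS = 8 = (2)³ ⇒ x = 2 works.
  y = -1: RHS = -14 is not a perfect cube.
  y = 2: RHS = 85 is not a perfect cube.
  y = -2: RHS = -91 is not a perfect cube.
  y = 3: RHS = 294 is not a perfect cube.
  y = -3: RHS = -300 is not a perfect cube.
Continuing the search up to |y| = 40 finds no further solutions beyond those listed.
Collected solutions: (2, 1).

Solutions (with |y| ≤ 40): (2, 1).


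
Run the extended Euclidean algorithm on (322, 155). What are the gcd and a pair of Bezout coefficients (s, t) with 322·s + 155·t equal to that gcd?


Euclidean algorithm on (322, 155) — divide until remainder is 0:
  322 = 2 · 155 + 12
  155 = 12 · 12 + 11
  12 = 1 · 11 + 1
  11 = 11 · 1 + 0
gcd(322, 155) = 1.
Track Bezout coefficients alongside the remainders: start with r₀ = 322 = a·1 + b·0 (s = 1, t = 0) and r₁ = 155 = a·0 + b·1 (s = 0, t = 1); each new remainder r_{k+1} = r_{k-1} − q_k·r_k inherits s_{k+1} = s_{k-1} − q_k·s_k, t_{k+1} = t_{k-1} − q_k·t_k, so r_k = a·s_k + b·t_k at every step:
  q = 2: r = 12, s = 1 − 2·0 = 1, t = 0 − 2·1 = -2  (check: 322·1 + 155·(-2) = 12)
  q = 12: r = 11, s = 0 − 12·1 = -12, t = 1 − 12·(-2) = 25  (check: 322·(-12) + 155·25 = 11)
  q = 1: r = 1, s = 1 − 1·(-12) = 13, t = -2 − 1·25 = -27  (check: 322·13 + 155·(-27) = 1)
The row with r = 1 (the gcd) gives the Bezout coefficients s = 13, t = -27.
Result: 322 · (13) + 155 · (-27) = 1.

gcd(322, 155) = 1; s = 13, t = -27 (check: 322·13 + 155·(-27) = 1).


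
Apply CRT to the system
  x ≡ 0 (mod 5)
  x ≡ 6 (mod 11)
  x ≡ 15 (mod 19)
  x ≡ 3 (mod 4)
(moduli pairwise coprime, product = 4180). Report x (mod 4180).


Product of moduli M = 5 · 11 · 19 · 4 = 4180.
Merge one congruence at a time:
  Start: x ≡ 0 (mod 5).
  Combine with x ≡ 6 (mod 11); new modulus lcm = 55.
    Write x = 0 + 5·t and substitute into x ≡ 6 (mod 11): 5·t ≡ 6 − 0 = 6 (mod 11).
    The inverse of 5 mod 11 is 9 (since 5·9 = 45 = 4·11 + 1), so t ≡ 9·6 = 54 ≡ 10 (mod 11).
    Then x = 0 + 5·10 = 50, valid modulo lcm(5, 11) = 55: x ≡ 50 (mod 55).
  Combine with x ≡ 15 (mod 19); new modulus lcm = 1045.
    Write x = 50 + 55·t and substitute into x ≡ 15 (mod 19): 55·t ≡ 15 − 50 = -35 (mod 19).
    Reduce coefficients mod 19: 17·t ≡ 3 (mod 19).
    The inverse of 17 mod 19 is 9 (since 17·9 = 153 = 8·19 + 1), so t ≡ 9·3 = 27 ≡ 8 (mod 19).
    Then x = 50 + 55·8 = 490, valid modulo lcm(55, 19) = 1045: x ≡ 490 (mod 1045).
  Combine with x ≡ 3 (mod 4); new modulus lcm = 4180.
    Write x = 490 + 1045·t and substitute into x ≡ 3 (mod 4): 1045·t ≡ 3 − 490 = -487 (mod 4).
    Reduce coefficients mod 4: 1·t ≡ 1 (mod 4).
    So t ≡ 1 (mod 4).
    Then x = 490 + 1045·1 = 1535, valid modulo lcm(1045, 4) = 4180: x ≡ 1535 (mod 4180).
Verify against each original: 1535 mod 5 = 0, 1535 mod 11 = 6, 1535 mod 19 = 15, 1535 mod 4 = 3.

x ≡ 1535 (mod 4180).


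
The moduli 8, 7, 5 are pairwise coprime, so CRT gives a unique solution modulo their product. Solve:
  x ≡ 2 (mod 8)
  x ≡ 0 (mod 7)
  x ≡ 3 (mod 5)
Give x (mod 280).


Moduli 8, 7, 5 are pairwise coprime; by CRT there is a unique solution modulo M = 8 · 7 · 5 = 280.
Solve pairwise, accumulating the modulus:
  Start with x ≡ 2 (mod 8).
  Combine with x ≡ 0 (mod 7): since gcd(8, 7) = 1, we get a unique residue mod 56.
    Write x = 2 + 8·t and substitute into x ≡ 0 (mod 7): 8·t ≡ 0 − 2 = -2 (mod 7).
    Reduce coefficients mod 7: 1·t ≡ 5 (mod 7).
    So t ≡ 5 (mod 7).
    Then x = 2 + 8·5 = 42, valid modulo lcm(8, 7) = 56: x ≡ 42 (mod 56).
  Combine with x ≡ 3 (mod 5): since gcd(56, 5) = 1, we get a unique residue mod 280.
    Write x = 42 + 56·t and substitute into x ≡ 3 (mod 5): 56·t ≡ 3 − 42 = -39 (mod 5).
    Reduce coefficients mod 5: 1·t ≡ 1 (mod 5).
    So t ≡ 1 (mod 5).
    Then x = 42 + 56·1 = 98, valid modulo lcm(56, 5) = 280: x ≡ 98 (mod 280).
Verify: 98 mod 8 = 2 ✓, 98 mod 7 = 0 ✓, 98 mod 5 = 3 ✓.

x ≡ 98 (mod 280).


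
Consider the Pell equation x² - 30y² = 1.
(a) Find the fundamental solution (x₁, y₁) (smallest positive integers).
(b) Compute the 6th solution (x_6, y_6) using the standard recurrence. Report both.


Step 1: Find the fundamental solution (x₁, y₁) of x² - 30y² = 1.
  Expand √30 as a continued fraction. a₀ = ⌊√30⌋ = 5; iterate m_{k+1} = d_k·a_k − m_k, d_{k+1} = (30 − m_{k+1}²)/d_k, a_{k+1} = ⌊(a₀ + m_{k+1})/d_{k+1}⌋ (starting m₀ = 0, d₀ = 1), with convergents p_k = a_k·p_{k-1} + p_{k-2}, q_k = a_k·q_{k-1} + q_{k-2} (p₋₁ = 1, q₋₁ = 0):
  k = 0: a₀ = 5; p₀/q₀ = 5/1; p₀² − 30·q₀² = 25 − 30 = -5.
  k = 1: m = 5, d = 5, a = ⌊(5 + 5)/5⌋ = 2; p/q = (2·5 + 1)/(2·1 + 0) = 11/2; p² − 30·q² = 121 − 120 = 1.
  The first convergent with p² − 30·q² = 1 gives the fundamental solution (x₁, y₁) = (11, 2).
Step 2: Apply the recurrence (x_{n+1}, y_{n+1}) = (x₁x_n + 30y₁y_n, x₁y_n + y₁x_n) repeatedly.
  From (x_1, y_1) = (11, 2): x_2 = 11·11 + 30·2·2 = 241; y_2 = 11·2 + 2·11 = 44.
  From (x_2, y_2) = (241, 44): x_3 = 11·241 + 30·2·44 = 5291; y_3 = 11·44 + 2·241 = 966.
  From (x_3, y_3) = (5291, 966): x_4 = 11·5291 + 30·2·966 = 116161; y_4 = 11·966 + 2·5291 = 21208.
  From (x_4, y_4) = (116161, 21208): x_5 = 11·116161 + 30·2·21208 = 2550251; y_5 = 11·21208 + 2·116161 = 465610.
  From (x_5, y_5) = (2550251, 465610): x_6 = 11·2550251 + 30·2·465610 = 55989361; y_6 = 11·465610 + 2·2550251 = 10222212.
Step 3: Verify x_6² - 30·y_6² = 3134808545188321 - 3134808545188320 = 1 (should be 1). ✓

(x_1, y_1) = (11, 2); (x_6, y_6) = (55989361, 10222212).


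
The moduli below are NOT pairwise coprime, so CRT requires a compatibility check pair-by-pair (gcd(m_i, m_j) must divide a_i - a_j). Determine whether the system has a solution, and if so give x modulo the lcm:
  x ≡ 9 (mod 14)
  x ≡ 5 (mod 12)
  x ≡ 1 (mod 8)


Moduli 14, 12, 8 are not pairwise coprime, so CRT works modulo lcm(m_i) when all pairwise compatibility conditions hold.
Pairwise compatibility: gcd(m_i, m_j) must divide a_i - a_j for every pair.
Merge one congruence at a time:
  Start: x ≡ 9 (mod 14).
  Combine with x ≡ 5 (mod 12): gcd(14, 12) = 2; 5 - 9 = -4, which IS divisible by 2, so compatible.
    Write x = 9 + 14·t and substitute into x ≡ 5 (mod 12): 14·t ≡ 5 − 9 = -4 (mod 12).
    Divide the congruence (and modulus) by g = 2: 7·t ≡ -2 (mod 6).
    Reduce coefficients mod 6: 1·t ≡ 4 (mod 6).
    So t ≡ 4 (mod 6).
    Then x = 9 + 14·4 = 65, valid modulo lcm(14, 12) = 84: x ≡ 65 (mod 84).
  Combine with x ≡ 1 (mod 8): gcd(84, 8) = 4; 1 - 65 = -64, which IS divisible by 4, so compatible.
    Write x = 65 + 84·t and substitute into x ≡ 1 (mod 8): 84·t ≡ 1 − 65 = -64 (mod 8).
    Divide the congruence (and modulus) by g = 4: 21·t ≡ -16 (mod 2).
    Reduce coefficients mod 2: 1·t ≡ 0 (mod 2).
    So t ≡ 0 (mod 2).
    Then x = 65 + 84·0 = 65, valid modulo lcm(84, 8) = 168: x ≡ 65 (mod 168).
Verify: 65 mod 14 = 9, 65 mod 12 = 5, 65 mod 8 = 1.

x ≡ 65 (mod 168).


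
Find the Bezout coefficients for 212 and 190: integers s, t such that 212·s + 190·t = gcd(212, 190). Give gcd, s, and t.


Euclidean algorithm on (212, 190) — divide until remainder is 0:
  212 = 1 · 190 + 22
  190 = 8 · 22 + 14
  22 = 1 · 14 + 8
  14 = 1 · 8 + 6
  8 = 1 · 6 + 2
  6 = 3 · 2 + 0
gcd(212, 190) = 2.
Track Bezout coefficients alongside the remainders: start with r₀ = 212 = a·1 + b·0 (s = 1, t = 0) and r₁ = 190 = a·0 + b·1 (s = 0, t = 1); each new remainder r_{k+1} = r_{k-1} − q_k·r_k inherits s_{k+1} = s_{k-1} − q_k·s_k, t_{k+1} = t_{k-1} − q_k·t_k, so r_k = a·s_k + b·t_k at every step:
  q = 1: r = 22, s = 1 − 1·0 = 1, t = 0 − 1·1 = -1  (check: 212·1 + 190·(-1) = 22)
  q = 8: r = 14, s = 0 − 8·1 = -8, t = 1 − 8·(-1) = 9  (check: 212·(-8) + 190·9 = 14)
  q = 1: r = 8, s = 1 − 1·(-8) = 9, t = -1 − 1·9 = -10  (check: 212·9 + 190·(-10) = 8)
  q = 1: r = 6, s = -8 − 1·9 = -17, t = 9 − 1·(-10) = 19  (check: 212·(-17) + 190·19 = 6)
  q = 1: r = 2, s = 9 − 1·(-17) = 26, t = -10 − 1·19 = -29  (check: 212·26 + 190·(-29) = 2)
The row with r = 2 (the gcd) gives the Bezout coefficients s = 26, t = -29.
Result: 212 · (26) + 190 · (-29) = 2.

gcd(212, 190) = 2; s = 26, t = -29 (check: 212·26 + 190·(-29) = 2).


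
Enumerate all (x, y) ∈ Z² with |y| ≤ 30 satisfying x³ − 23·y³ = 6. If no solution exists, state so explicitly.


The equation is x³ - 23y³ = 6. For fixed y, x³ = 23·y³ + 6, so a solution requires the RHS to be a perfect cube.
Strategy: iterate y from -30 to 30, compute RHS = 23·y³ + 6, and check whether it is a (positive or negative) perfect cube.
Check small values of y:
  y = 0: RHS = 6 is not a perfect cube.
  y = 1: RHS = 29 is not a perfect cube.
  y = -1: RHS = -17 is not a perfect cube.
  y = 2: RHS = 190 is not a perfect cube.
  y = -2: RHS = -178 is not a perfect cube.
  y = 3: RHS = 627 is not a perfect cube.
  y = -3: RHS = -615 is not a perfect cube.
Continuing the search up to |y| = 30 finds no solutions either.
No (x, y) in the scanned range satisfies the equation.

No integer solutions with |y| ≤ 30.


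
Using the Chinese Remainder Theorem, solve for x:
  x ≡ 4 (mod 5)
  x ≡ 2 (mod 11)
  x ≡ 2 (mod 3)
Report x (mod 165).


Moduli 5, 11, 3 are pairwise coprime; by CRT there is a unique solution modulo M = 5 · 11 · 3 = 165.
Solve pairwise, accumulating the modulus:
  Start with x ≡ 4 (mod 5).
  Combine with x ≡ 2 (mod 11): since gcd(5, 11) = 1, we get a unique residue mod 55.
    Write x = 4 + 5·t and substitute into x ≡ 2 (mod 11): 5·t ≡ 2 − 4 = -2 (mod 11).
    Reduce coefficients mod 11: 5·t ≡ 9 (mod 11).
    The inverse of 5 mod 11 is 9 (since 5·9 = 45 = 4·11 + 1), so t ≡ 9·9 = 81 ≡ 4 (mod 11).
    Then x = 4 + 5·4 = 24, valid modulo lcm(5, 11) = 55: x ≡ 24 (mod 55).
  Combine with x ≡ 2 (mod 3): since gcd(55, 3) = 1, we get a unique residue mod 165.
    Write x = 24 + 55·t and substitute into x ≡ 2 (mod 3): 55·t ≡ 2 − 24 = -22 (mod 3).
    Reduce coefficients mod 3: 1·t ≡ 2 (mod 3).
    So t ≡ 2 (mod 3).
    Then x = 24 + 55·2 = 134, valid modulo lcm(55, 3) = 165: x ≡ 134 (mod 165).
Verify: 134 mod 5 = 4 ✓, 134 mod 11 = 2 ✓, 134 mod 3 = 2 ✓.

x ≡ 134 (mod 165).


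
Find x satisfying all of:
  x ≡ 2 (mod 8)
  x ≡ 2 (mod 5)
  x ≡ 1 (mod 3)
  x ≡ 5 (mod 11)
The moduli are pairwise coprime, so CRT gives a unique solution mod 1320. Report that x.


Product of moduli M = 8 · 5 · 3 · 11 = 1320.
Merge one congruence at a time:
  Start: x ≡ 2 (mod 8).
  Combine with x ≡ 2 (mod 5); new modulus lcm = 40.
    Write x = 2 + 8·t and substitute into x ≡ 2 (mod 5): 8·t ≡ 2 − 2 = 0 (mod 5).
    Reduce coefficients mod 5: 3·t ≡ 0 (mod 5).
    The inverse of 3 mod 5 is 2 (since 3·2 = 6 = 1·5 + 1), so t ≡ 2·0 = 0 ≡ 0 (mod 5).
    Then x = 2 + 8·0 = 2, valid modulo lcm(8, 5) = 40: x ≡ 2 (mod 40).
  Combine with x ≡ 1 (mod 3); new modulus lcm = 120.
    Write x = 2 + 40·t and substitute into x ≡ 1 (mod 3): 40·t ≡ 1 − 2 = -1 (mod 3).
    Reduce coefficients mod 3: 1·t ≡ 2 (mod 3).
    So t ≡ 2 (mod 3).
    Then x = 2 + 40·2 = 82, valid modulo lcm(40, 3) = 120: x ≡ 82 (mod 120).
  Combine with x ≡ 5 (mod 11); new modulus lcm = 1320.
    Write x = 82 + 120·t and substitute into x ≡ 5 (mod 11): 120·t ≡ 5 − 82 = -77 (mod 11).
    Reduce coefficients mod 11: 10·t ≡ 0 (mod 11).
    The inverse of 10 mod 11 is 10 (since 10·10 = 100 = 9·11 + 1), so t ≡ 10·0 = 0 ≡ 0 (mod 11).
    Then x = 82 + 120·0 = 82, valid modulo lcm(120, 11) = 1320: x ≡ 82 (mod 1320).
Verify against each original: 82 mod 8 = 2, 82 mod 5 = 2, 82 mod 3 = 1, 82 mod 11 = 5.

x ≡ 82 (mod 1320).


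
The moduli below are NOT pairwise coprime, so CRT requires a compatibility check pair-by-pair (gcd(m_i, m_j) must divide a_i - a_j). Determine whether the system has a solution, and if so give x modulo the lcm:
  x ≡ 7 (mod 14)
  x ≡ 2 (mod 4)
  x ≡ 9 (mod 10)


Moduli 14, 4, 10 are not pairwise coprime, so CRT works modulo lcm(m_i) when all pairwise compatibility conditions hold.
Pairwise compatibility: gcd(m_i, m_j) must divide a_i - a_j for every pair.
Merge one congruence at a time:
  Start: x ≡ 7 (mod 14).
  Combine with x ≡ 2 (mod 4): gcd(14, 4) = 2, and 2 - 7 = -5 is NOT divisible by 2.
    ⇒ system is inconsistent (no integer solution).

No solution (the system is inconsistent).


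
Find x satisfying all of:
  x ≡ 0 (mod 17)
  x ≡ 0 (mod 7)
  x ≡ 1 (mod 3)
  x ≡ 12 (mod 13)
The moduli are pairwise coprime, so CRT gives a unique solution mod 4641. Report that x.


Product of moduli M = 17 · 7 · 3 · 13 = 4641.
Merge one congruence at a time:
  Start: x ≡ 0 (mod 17).
  Combine with x ≡ 0 (mod 7); new modulus lcm = 119.
    Write x = 0 + 17·t and substitute into x ≡ 0 (mod 7): 17·t ≡ 0 − 0 = 0 (mod 7).
    Reduce coefficients mod 7: 3·t ≡ 0 (mod 7).
    The inverse of 3 mod 7 is 5 (since 3·5 = 15 = 2·7 + 1), so t ≡ 5·0 = 0 ≡ 0 (mod 7).
    Then x = 0 + 17·0 = 0, valid modulo lcm(17, 7) = 119: x ≡ 0 (mod 119).
  Combine with x ≡ 1 (mod 3); new modulus lcm = 357.
    Write x = 0 + 119·t and substitute into x ≡ 1 (mod 3): 119·t ≡ 1 − 0 = 1 (mod 3).
    Reduce coefficients mod 3: 2·t ≡ 1 (mod 3).
    The inverse of 2 mod 3 is 2 (since 2·2 = 4 = 1·3 + 1), so t ≡ 2·1 = 2 ≡ 2 (mod 3).
    Then x = 0 + 119·2 = 238, valid modulo lcm(119, 3) = 357: x ≡ 238 (mod 357).
  Combine with x ≡ 12 (mod 13); new modulus lcm = 4641.
    Write x = 238 + 357·t and substitute into x ≡ 12 (mod 13): 357·t ≡ 12 − 238 = -226 (mod 13).
    Reduce coefficients mod 13: 6·t ≡ 8 (mod 13).
    The inverse of 6 mod 13 is 11 (since 6·11 = 66 = 5·13 + 1), so t ≡ 11·8 = 88 ≡ 10 (mod 13).
    Then x = 238 + 357·10 = 3808, valid modulo lcm(357, 13) = 4641: x ≡ 3808 (mod 4641).
Verify against each original: 3808 mod 17 = 0, 3808 mod 7 = 0, 3808 mod 3 = 1, 3808 mod 13 = 12.

x ≡ 3808 (mod 4641).


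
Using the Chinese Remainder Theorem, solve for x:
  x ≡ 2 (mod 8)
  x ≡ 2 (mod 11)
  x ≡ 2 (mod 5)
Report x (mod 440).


Moduli 8, 11, 5 are pairwise coprime; by CRT there is a unique solution modulo M = 8 · 11 · 5 = 440.
Solve pairwise, accumulating the modulus:
  Start with x ≡ 2 (mod 8).
  Combine with x ≡ 2 (mod 11): since gcd(8, 11) = 1, we get a unique residue mod 88.
    Write x = 2 + 8·t and substitute into x ≡ 2 (mod 11): 8·t ≡ 2 − 2 = 0 (mod 11).
    The inverse of 8 mod 11 is 7 (since 8·7 = 56 = 5·11 + 1), so t ≡ 7·0 = 0 ≡ 0 (mod 11).
    Then x = 2 + 8·0 = 2, valid modulo lcm(8, 11) = 88: x ≡ 2 (mod 88).
  Combine with x ≡ 2 (mod 5): since gcd(88, 5) = 1, we get a unique residue mod 440.
    Write x = 2 + 88·t and substitute into x ≡ 2 (mod 5): 88·t ≡ 2 − 2 = 0 (mod 5).
    Reduce coefficients mod 5: 3·t ≡ 0 (mod 5).
    The inverse of 3 mod 5 is 2 (since 3·2 = 6 = 1·5 + 1), so t ≡ 2·0 = 0 ≡ 0 (mod 5).
    Then x = 2 + 88·0 = 2, valid modulo lcm(88, 5) = 440: x ≡ 2 (mod 440).
Verify: 2 mod 8 = 2 ✓, 2 mod 11 = 2 ✓, 2 mod 5 = 2 ✓.

x ≡ 2 (mod 440).


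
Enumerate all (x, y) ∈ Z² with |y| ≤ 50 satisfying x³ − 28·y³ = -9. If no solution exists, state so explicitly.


The equation is x³ - 28y³ = -9. For fixed y, x³ = 28·y³ − 9, so a solution requires the RHS to be a perfect cube.
Strategy: iterate y from -50 to 50, compute RHS = 28·y³ − 9, and check whether it is a (positive or negative) perfect cube.
Check small values of y:
  y = 0: RHS = -9 is not a perfect cube.
  y = 1: RHS = 19 is not a perfect cube.
  y = -1: RHS = -37 is not a perfect cube.
  y = 2: RHS = 215 is not a perfect cube.
  y = -2: RHS = -233 is not a perfect cube.
  y = 3: RHS = 747 is not a perfect cube.
  y = -3: RHS = -765 is not a perfect cube.
Continuing the search up to |y| = 50 finds no solutions either.
No (x, y) in the scanned range satisfies the equation.

No integer solutions with |y| ≤ 50.


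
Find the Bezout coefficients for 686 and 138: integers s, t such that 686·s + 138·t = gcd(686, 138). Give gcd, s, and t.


Euclidean algorithm on (686, 138) — divide until remainder is 0:
  686 = 4 · 138 + 134
  138 = 1 · 134 + 4
  134 = 33 · 4 + 2
  4 = 2 · 2 + 0
gcd(686, 138) = 2.
Track Bezout coefficients alongside the remainders: start with r₀ = 686 = a·1 + b·0 (s = 1, t = 0) and r₁ = 138 = a·0 + b·1 (s = 0, t = 1); each new remainder r_{k+1} = r_{k-1} − q_k·r_k inherits s_{k+1} = s_{k-1} − q_k·s_k, t_{k+1} = t_{k-1} − q_k·t_k, so r_k = a·s_k + b·t_k at every step:
  q = 4: r = 134, s = 1 − 4·0 = 1, t = 0 − 4·1 = -4  (check: 686·1 + 138·(-4) = 134)
  q = 1: r = 4, s = 0 − 1·1 = -1, t = 1 − 1·(-4) = 5  (check: 686·(-1) + 138·5 = 4)
  q = 33: r = 2, s = 1 − 33·(-1) = 34, t = -4 − 33·5 = -169  (check: 686·34 + 138·(-169) = 2)
The row with r = 2 (the gcd) gives the Bezout coefficients s = 34, t = -169.
Result: 686 · (34) + 138 · (-169) = 2.

gcd(686, 138) = 2; s = 34, t = -169 (check: 686·34 + 138·(-169) = 2).


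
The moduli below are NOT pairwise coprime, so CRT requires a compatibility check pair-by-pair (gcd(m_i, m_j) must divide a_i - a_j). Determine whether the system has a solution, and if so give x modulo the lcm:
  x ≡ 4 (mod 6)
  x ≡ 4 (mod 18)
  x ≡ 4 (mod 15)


Moduli 6, 18, 15 are not pairwise coprime, so CRT works modulo lcm(m_i) when all pairwise compatibility conditions hold.
Pairwise compatibility: gcd(m_i, m_j) must divide a_i - a_j for every pair.
Merge one congruence at a time:
  Start: x ≡ 4 (mod 6).
  Combine with x ≡ 4 (mod 18): gcd(6, 18) = 6; 4 - 4 = 0, which IS divisible by 6, so compatible.
    Write x = 4 + 6·t and substitute into x ≡ 4 (mod 18): 6·t ≡ 4 − 4 = 0 (mod 18).
    Divide the congruence (and modulus) by g = 6: 1·t ≡ 0 (mod 3).
    So t ≡ 0 (mod 3).
    Then x = 4 + 6·0 = 4, valid modulo lcm(6, 18) = 18: x ≡ 4 (mod 18).
  Combine with x ≡ 4 (mod 15): gcd(18, 15) = 3; 4 - 4 = 0, which IS divisible by 3, so compatible.
    Write x = 4 + 18·t and substitute into x ≡ 4 (mod 15): 18·t ≡ 4 − 4 = 0 (mod 15).
    Divide the congruence (and modulus) by g = 3: 6·t ≡ 0 (mod 5).
    Reduce coefficients mod 5: 1·t ≡ 0 (mod 5).
    So t ≡ 0 (mod 5).
    Then x = 4 + 18·0 = 4, valid modulo lcm(18, 15) = 90: x ≡ 4 (mod 90).
Verify: 4 mod 6 = 4, 4 mod 18 = 4, 4 mod 15 = 4.

x ≡ 4 (mod 90).


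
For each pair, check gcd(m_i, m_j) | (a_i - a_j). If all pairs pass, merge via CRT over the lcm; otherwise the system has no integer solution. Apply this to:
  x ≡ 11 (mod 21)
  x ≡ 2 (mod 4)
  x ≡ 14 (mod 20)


Moduli 21, 4, 20 are not pairwise coprime, so CRT works modulo lcm(m_i) when all pairwise compatibility conditions hold.
Pairwise compatibility: gcd(m_i, m_j) must divide a_i - a_j for every pair.
Merge one congruence at a time:
  Start: x ≡ 11 (mod 21).
  Combine with x ≡ 2 (mod 4): gcd(21, 4) = 1; 2 - 11 = -9, which IS divisible by 1, so compatible.
    Write x = 11 + 21·t and substitute into x ≡ 2 (mod 4): 21·t ≡ 2 − 11 = -9 (mod 4).
    Reduce coefficients mod 4: 1·t ≡ 3 (mod 4).
    So t ≡ 3 (mod 4).
    Then x = 11 + 21·3 = 74, valid modulo lcm(21, 4) = 84: x ≡ 74 (mod 84).
  Combine with x ≡ 14 (mod 20): gcd(84, 20) = 4; 14 - 74 = -60, which IS divisible by 4, so compatible.
    Write x = 74 + 84·t and substitute into x ≡ 14 (mod 20): 84·t ≡ 14 − 74 = -60 (mod 20).
    Divide the congruence (and modulus) by g = 4: 21·t ≡ -15 (mod 5).
    Reduce coefficients mod 5: 1·t ≡ 0 (mod 5).
    So t ≡ 0 (mod 5).
    Then x = 74 + 84·0 = 74, valid modulo lcm(84, 20) = 420: x ≡ 74 (mod 420).
Verify: 74 mod 21 = 11, 74 mod 4 = 2, 74 mod 20 = 14.

x ≡ 74 (mod 420).


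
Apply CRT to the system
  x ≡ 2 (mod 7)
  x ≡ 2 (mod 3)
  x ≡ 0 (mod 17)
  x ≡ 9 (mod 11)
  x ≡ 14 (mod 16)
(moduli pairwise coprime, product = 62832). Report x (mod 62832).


Product of moduli M = 7 · 3 · 17 · 11 · 16 = 62832.
Merge one congruence at a time:
  Start: x ≡ 2 (mod 7).
  Combine with x ≡ 2 (mod 3); new modulus lcm = 21.
    Write x = 2 + 7·t and substitute into x ≡ 2 (mod 3): 7·t ≡ 2 − 2 = 0 (mod 3).
    Reduce coefficients mod 3: 1·t ≡ 0 (mod 3).
    So t ≡ 0 (mod 3).
    Then x = 2 + 7·0 = 2, valid modulo lcm(7, 3) = 21: x ≡ 2 (mod 21).
  Combine with x ≡ 0 (mod 17); new modulus lcm = 357.
    Write x = 2 + 21·t and substitute into x ≡ 0 (mod 17): 21·t ≡ 0 − 2 = -2 (mod 17).
    Reduce coefficients mod 17: 4·t ≡ 15 (mod 17).
    The inverse of 4 mod 17 is 13 (since 4·13 = 52 = 3·17 + 1), so t ≡ 13·15 = 195 ≡ 8 (mod 17).
    Then x = 2 + 21·8 = 170, valid modulo lcm(21, 17) = 357: x ≡ 170 (mod 357).
  Combine with x ≡ 9 (mod 11); new modulus lcm = 3927.
    Write x = 170 + 357·t and substitute into x ≡ 9 (mod 11): 357·t ≡ 9 − 170 = -161 (mod 11).
    Reduce coefficients mod 11: 5·t ≡ 4 (mod 11).
    The inverse of 5 mod 11 is 9 (since 5·9 = 45 = 4·11 + 1), so t ≡ 9·4 = 36 ≡ 3 (mod 11).
    Then x = 170 + 357·3 = 1241, valid modulo lcm(357, 11) = 3927: x ≡ 1241 (mod 3927).
  Combine with x ≡ 14 (mod 16); new modulus lcm = 62832.
    Write x = 1241 + 3927·t and substitute into x ≡ 14 (mod 16): 3927·t ≡ 14 − 1241 = -1227 (mod 16).
    Reduce coefficients mod 16: 7·t ≡ 5 (mod 16).
    The inverse of 7 mod 16 is 7 (since 7·7 = 49 = 3·16 + 1), so t ≡ 7·5 = 35 ≡ 3 (mod 16).
    Then x = 1241 + 3927·3 = 13022, valid modulo lcm(3927, 16) = 62832: x ≡ 13022 (mod 62832).
Verify against each original: 13022 mod 7 = 2, 13022 mod 3 = 2, 13022 mod 17 = 0, 13022 mod 11 = 9, 13022 mod 16 = 14.

x ≡ 13022 (mod 62832).


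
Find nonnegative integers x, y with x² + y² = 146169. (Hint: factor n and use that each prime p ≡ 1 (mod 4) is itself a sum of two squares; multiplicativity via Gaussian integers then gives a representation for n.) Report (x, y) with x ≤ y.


Step 1: Factor n = 146169 = 3^2 · 109 · 149.
Step 2: Check the mod-4 condition on each prime factor: 3 ≡ 3 (mod 4), exponent 2 (must be even); 109 ≡ 1 (mod 4), exponent 1; 149 ≡ 1 (mod 4), exponent 1.
All primes ≡ 3 (mod 4) appear to even exponent (or don't appear), so by the two-squares theorem n IS expressible as a sum of two squares.
Step 3: Build a representation. Group n = k² · m with k = 3 and m = 109 · 149 = 16241 (a product of primes ≡ 1 (mod 4)); a representation of m scales to one of n via (k·x)² + (k·y)² = k²(x² + y²). Each prime p ≡ 1 (mod 4) is itself a sum of two squares; find a² by testing p − a² for a perfect square:
  109: 109 − 1² = 108, 109 − 2² = 105, 109 − 3² = 100 = 10² ⇒ 109 = 3² + 10².
  149: 149 − 1² = 148, 149 − 2² = 145, 149 − 3² = 140, 149 − 4² = 133, 149 − 5² = 124, 149 − 6² = 113, 149 − 7² = 100 = 10² ⇒ 149 = 7² + 10².
  Combine using the Brahmagupta–Fibonacci identity (a² + b²)(c² + d²) = (ac − bd)² + (ad + bc)² = (ac + bd)² + (ad − bc)²:
  109 · 149 = 16241: from (3² + 10²)(7² + 10²), take (3·7 − 10·10, 3·10 + 10·7) = (21 − 100, 30 + 70) = (-79, 100); dropping signs (only squares matter) gives (79, 100); check 79² + 100² = 6241 + 10000 = 16241 ✓.
  Scale by k = 3: (3·79, 3·100) = (237, 300).
Step 4: Order so x ≤ y and verify: 237² + 300² = 56169 + 90000 = 146169 = n. ✓

n = 146169 = 237² + 300² (one valid representation with x ≤ y).


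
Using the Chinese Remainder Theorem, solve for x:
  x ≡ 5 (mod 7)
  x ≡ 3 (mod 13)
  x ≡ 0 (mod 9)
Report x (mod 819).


Moduli 7, 13, 9 are pairwise coprime; by CRT there is a unique solution modulo M = 7 · 13 · 9 = 819.
Solve pairwise, accumulating the modulus:
  Start with x ≡ 5 (mod 7).
  Combine with x ≡ 3 (mod 13): since gcd(7, 13) = 1, we get a unique residue mod 91.
    Write x = 5 + 7·t and substitute into x ≡ 3 (mod 13): 7·t ≡ 3 − 5 = -2 (mod 13).
    Reduce coefficients mod 13: 7·t ≡ 11 (mod 13).
    The inverse of 7 mod 13 is 2 (since 7·2 = 14 = 1·13 + 1), so t ≡ 2·11 = 22 ≡ 9 (mod 13).
    Then x = 5 + 7·9 = 68, valid modulo lcm(7, 13) = 91: x ≡ 68 (mod 91).
  Combine with x ≡ 0 (mod 9): since gcd(91, 9) = 1, we get a unique residue mod 819.
    Write x = 68 + 91·t and substitute into x ≡ 0 (mod 9): 91·t ≡ 0 − 68 = -68 (mod 9).
    Reduce coefficients mod 9: 1·t ≡ 4 (mod 9).
    So t ≡ 4 (mod 9).
    Then x = 68 + 91·4 = 432, valid modulo lcm(91, 9) = 819: x ≡ 432 (mod 819).
Verify: 432 mod 7 = 5 ✓, 432 mod 13 = 3 ✓, 432 mod 9 = 0 ✓.

x ≡ 432 (mod 819).


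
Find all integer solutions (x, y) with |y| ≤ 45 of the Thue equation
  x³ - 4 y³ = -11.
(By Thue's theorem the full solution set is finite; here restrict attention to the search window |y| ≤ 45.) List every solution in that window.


The equation is x³ - 4y³ = -11. For fixed y, x³ = 4·y³ − 11, so a solution requires the RHS to be a perfect cube.
Strategy: iterate y from -45 to 45, compute RHS = 4·y³ − 11, and check whether it is a (positive or negative) perfect cube.
Check small values of y:
  y = 0: RHS = -11 is not a perfect cube.
  y = 1: RHS = -7 is not a perfect cube.
  y = -1: RHS = -15 is not a perfect cube.
  y = 2: RHS = 21 is not a perfect cube.
  y = -2: RHS = -43 is not a perfect cube.
  y = 3: RHS = 97 is not a perfect cube.
  y = -3: RHS = -119 is not a perfect cube.
Continuing the search up to |y| = 45 finds no solutions either.
No (x, y) in the scanned range satisfies the equation.

No integer solutions with |y| ≤ 45.


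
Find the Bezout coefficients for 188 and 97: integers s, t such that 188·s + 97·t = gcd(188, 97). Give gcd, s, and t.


Euclidean algorithm on (188, 97) — divide until remainder is 0:
  188 = 1 · 97 + 91
  97 = 1 · 91 + 6
  91 = 15 · 6 + 1
  6 = 6 · 1 + 0
gcd(188, 97) = 1.
Track Bezout coefficients alongside the remainders: start with r₀ = 188 = a·1 + b·0 (s = 1, t = 0) and r₁ = 97 = a·0 + b·1 (s = 0, t = 1); each new remainder r_{k+1} = r_{k-1} − q_k·r_k inherits s_{k+1} = s_{k-1} − q_k·s_k, t_{k+1} = t_{k-1} − q_k·t_k, so r_k = a·s_k + b·t_k at every step:
  q = 1: r = 91, s = 1 − 1·0 = 1, t = 0 − 1·1 = -1  (check: 188·1 + 97·(-1) = 91)
  q = 1: r = 6, s = 0 − 1·1 = -1, t = 1 − 1·(-1) = 2  (check: 188·(-1) + 97·2 = 6)
  q = 15: r = 1, s = 1 − 15·(-1) = 16, t = -1 − 15·2 = -31  (check: 188·16 + 97·(-31) = 1)
The row with r = 1 (the gcd) gives the Bezout coefficients s = 16, t = -31.
Result: 188 · (16) + 97 · (-31) = 1.

gcd(188, 97) = 1; s = 16, t = -31 (check: 188·16 + 97·(-31) = 1).


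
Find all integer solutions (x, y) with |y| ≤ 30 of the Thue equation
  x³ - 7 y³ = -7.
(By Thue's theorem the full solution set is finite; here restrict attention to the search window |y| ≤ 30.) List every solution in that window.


The equation is x³ - 7y³ = -7. For fixed y, x³ = 7·y³ − 7, so a solution requires the RHS to be a perfect cube.
Strategy: iterate y from -30 to 30, compute RHS = 7·y³ − 7, and check whether it is a (positive or negative) perfect cube.
Check small values of y:
  y = 0: RHS = -7 is not a perfect cube.
  y = 1: RHS = 0 = (0)³ ⇒ x = 0 works.
  y = -1: RHS = -14 is not a perfect cube.
  y = 2: RHS = 49 is not a perfect cube.
  y = -2: RHS = -63 is not a perfect cube.
  y = 3: RHS = 182 is not a perfect cube.
  y = -3: RHS = -196 is not a perfect cube.
Continuing the search up to |y| = 30 finds no further solutions beyond those listed.
Collected solutions: (0, 1).

Solutions (with |y| ≤ 30): (0, 1).


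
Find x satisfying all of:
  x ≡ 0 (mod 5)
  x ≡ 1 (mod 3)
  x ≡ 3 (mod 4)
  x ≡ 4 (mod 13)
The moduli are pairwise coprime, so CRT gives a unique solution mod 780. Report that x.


Product of moduli M = 5 · 3 · 4 · 13 = 780.
Merge one congruence at a time:
  Start: x ≡ 0 (mod 5).
  Combine with x ≡ 1 (mod 3); new modulus lcm = 15.
    Write x = 0 + 5·t and substitute into x ≡ 1 (mod 3): 5·t ≡ 1 − 0 = 1 (mod 3).
    Reduce coefficients mod 3: 2·t ≡ 1 (mod 3).
    The inverse of 2 mod 3 is 2 (since 2·2 = 4 = 1·3 + 1), so t ≡ 2·1 = 2 ≡ 2 (mod 3).
    Then x = 0 + 5·2 = 10, valid modulo lcm(5, 3) = 15: x ≡ 10 (mod 15).
  Combine with x ≡ 3 (mod 4); new modulus lcm = 60.
    Write x = 10 + 15·t and substitute into x ≡ 3 (mod 4): 15·t ≡ 3 − 10 = -7 (mod 4).
    Reduce coefficients mod 4: 3·t ≡ 1 (mod 4).
    The inverse of 3 mod 4 is 3 (since 3·3 = 9 = 2·4 + 1), so t ≡ 3·1 = 3 ≡ 3 (mod 4).
    Then x = 10 + 15·3 = 55, valid modulo lcm(15, 4) = 60: x ≡ 55 (mod 60).
  Combine with x ≡ 4 (mod 13); new modulus lcm = 780.
    Write x = 55 + 60·t and substitute into x ≡ 4 (mod 13): 60·t ≡ 4 − 55 = -51 (mod 13).
    Reduce coefficients mod 13: 8·t ≡ 1 (mod 13).
    The inverse of 8 mod 13 is 5 (since 8·5 = 40 = 3·13 + 1), so t ≡ 5·1 = 5 ≡ 5 (mod 13).
    Then x = 55 + 60·5 = 355, valid modulo lcm(60, 13) = 780: x ≡ 355 (mod 780).
Verify against each original: 355 mod 5 = 0, 355 mod 3 = 1, 355 mod 4 = 3, 355 mod 13 = 4.

x ≡ 355 (mod 780).


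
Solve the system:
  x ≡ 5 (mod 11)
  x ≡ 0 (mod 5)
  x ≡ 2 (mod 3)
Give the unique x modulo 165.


Moduli 11, 5, 3 are pairwise coprime; by CRT there is a unique solution modulo M = 11 · 5 · 3 = 165.
Solve pairwise, accumulating the modulus:
  Start with x ≡ 5 (mod 11).
  Combine with x ≡ 0 (mod 5): since gcd(11, 5) = 1, we get a unique residue mod 55.
    Write x = 5 + 11·t and substitute into x ≡ 0 (mod 5): 11·t ≡ 0 − 5 = -5 (mod 5).
    Reduce coefficients mod 5: 1·t ≡ 0 (mod 5).
    So t ≡ 0 (mod 5).
    Then x = 5 + 11·0 = 5, valid modulo lcm(11, 5) = 55: x ≡ 5 (mod 55).
  Combine with x ≡ 2 (mod 3): since gcd(55, 3) = 1, we get a unique residue mod 165.
    Write x = 5 + 55·t and substitute into x ≡ 2 (mod 3): 55·t ≡ 2 − 5 = -3 (mod 3).
    Reduce coefficients mod 3: 1·t ≡ 0 (mod 3).
    So t ≡ 0 (mod 3).
    Then x = 5 + 55·0 = 5, valid modulo lcm(55, 3) = 165: x ≡ 5 (mod 165).
Verify: 5 mod 11 = 5 ✓, 5 mod 5 = 0 ✓, 5 mod 3 = 2 ✓.

x ≡ 5 (mod 165).


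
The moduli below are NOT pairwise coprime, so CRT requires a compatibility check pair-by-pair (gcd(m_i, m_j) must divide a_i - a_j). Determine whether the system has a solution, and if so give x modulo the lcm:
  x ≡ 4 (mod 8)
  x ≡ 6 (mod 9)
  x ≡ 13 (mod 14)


Moduli 8, 9, 14 are not pairwise coprime, so CRT works modulo lcm(m_i) when all pairwise compatibility conditions hold.
Pairwise compatibility: gcd(m_i, m_j) must divide a_i - a_j for every pair.
Merge one congruence at a time:
  Start: x ≡ 4 (mod 8).
  Combine with x ≡ 6 (mod 9): gcd(8, 9) = 1; 6 - 4 = 2, which IS divisible by 1, so compatible.
    Write x = 4 + 8·t and substitute into x ≡ 6 (mod 9): 8·t ≡ 6 − 4 = 2 (mod 9).
    The inverse of 8 mod 9 is 8 (since 8·8 = 64 = 7·9 + 1), so t ≡ 8·2 = 16 ≡ 7 (mod 9).
    Then x = 4 + 8·7 = 60, valid modulo lcm(8, 9) = 72: x ≡ 60 (mod 72).
  Combine with x ≡ 13 (mod 14): gcd(72, 14) = 2, and 13 - 60 = -47 is NOT divisible by 2.
    ⇒ system is inconsistent (no integer solution).

No solution (the system is inconsistent).


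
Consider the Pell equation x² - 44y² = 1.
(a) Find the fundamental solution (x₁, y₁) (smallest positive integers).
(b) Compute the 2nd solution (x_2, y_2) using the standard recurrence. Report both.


Step 1: Find the fundamental solution (x₁, y₁) of x² - 44y² = 1.
  Expand √44 as a continued fraction. a₀ = ⌊√44⌋ = 6; iterate m_{k+1} = d_k·a_k − m_k, d_{k+1} = (44 − m_{k+1}²)/d_k, a_{k+1} = ⌊(a₀ + m_{k+1})/d_{k+1}⌋ (starting m₀ = 0, d₀ = 1), with convergents p_k = a_k·p_{k-1} + p_{k-2}, q_k = a_k·q_{k-1} + q_{k-2} (p₋₁ = 1, q₋₁ = 0):
  k = 0: a₀ = 6; p₀/q₀ = 6/1; p₀² − 44·q₀² = 36 − 44 = -8.
  k = 1: m = 6, d = 8, a = ⌊(6 + 6)/8⌋ = 1; p/q = (1·6 + 1)/(1·1 + 0) = 7/1; p² − 44·q² = 49 − 44 = 5.
  k = 2: m = 2, d = 5, a = ⌊(6 + 2)/5⌋ = 1; p/q = (1·7 + 6)/(1·1 + 1) = 13/2; p² − 44·q² = 169 − 176 = -7.
  k = 3: m = 3, d = 7, a = ⌊(6 + 3)/7⌋ = 1; p/q = (1·13 + 7)/(1·2 + 1) = 20/3; p² − 44·q² = 400 − 396 = 4.
  k = 4: m = 4, d = 4, a = ⌊(6 + 4)/4⌋ = 2; p/q = (2·20 + 13)/(2·3 + 2) = 53/8; p² − 44·q² = 2809 − 2816 = -7.
  k = 5: m = 4, d = 7, a = ⌊(6 + 4)/7⌋ = 1; p/q = (1·53 + 20)/(1·8 + 3) = 73/11; p² − 44·q² = 5329 − 5324 = 5.
  k = 6: m = 3, d = 5, a = ⌊(6 + 3)/5⌋ = 1; p/q = (1·73 + 53)/(1·11 + 8) = 126/19; p² − 44·q² = 15876 − 15884 = -8.
  k = 7: m = 2, d = 8, a = ⌊(6 + 2)/8⌋ = 1; p/q = (1·126 + 73)/(1·19 + 11) = 199/30; p² − 44·q² = 39601 − 39600 = 1.
  The first convergent with p² − 44·q² = 1 gives the fundamental solution (x₁, y₁) = (199, 30).
Step 2: Apply the recurrence (x_{n+1}, y_{n+1}) = (x₁x_n + 44y₁y_n, x₁y_n + y₁x_n) repeatedly.
  From (x_1, y_1) = (199, 30): x_2 = 199·199 + 44·30·30 = 79201; y_2 = 199·30 + 30·199 = 11940.
Step 3: Verify x_2² - 44·y_2² = 6272798401 - 6272798400 = 1 (should be 1). ✓

(x_1, y_1) = (199, 30); (x_2, y_2) = (79201, 11940).


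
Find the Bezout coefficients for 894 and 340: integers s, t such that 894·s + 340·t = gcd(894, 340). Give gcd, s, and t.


Euclidean algorithm on (894, 340) — divide until remainder is 0:
  894 = 2 · 340 + 214
  340 = 1 · 214 + 126
  214 = 1 · 126 + 88
  126 = 1 · 88 + 38
  88 = 2 · 38 + 12
  38 = 3 · 12 + 2
  12 = 6 · 2 + 0
gcd(894, 340) = 2.
Track Bezout coefficients alongside the remainders: start with r₀ = 894 = a·1 + b·0 (s = 1, t = 0) and r₁ = 340 = a·0 + b·1 (s = 0, t = 1); each new remainder r_{k+1} = r_{k-1} − q_k·r_k inherits s_{k+1} = s_{k-1} − q_k·s_k, t_{k+1} = t_{k-1} − q_k·t_k, so r_k = a·s_k + b·t_k at every step:
  q = 2: r = 214, s = 1 − 2·0 = 1, t = 0 − 2·1 = -2  (check: 894·1 + 340·(-2) = 214)
  q = 1: r = 126, s = 0 − 1·1 = -1, t = 1 − 1·(-2) = 3  (check: 894·(-1) + 340·3 = 126)
  q = 1: r = 88, s = 1 − 1·(-1) = 2, t = -2 − 1·3 = -5  (check: 894·2 + 340·(-5) = 88)
  q = 1: r = 38, s = -1 − 1·2 = -3, t = 3 − 1·(-5) = 8  (check: 894·(-3) + 340·8 = 38)
  q = 2: r = 12, s = 2 − 2·(-3) = 8, t = -5 − 2·8 = -21  (check: 894·8 + 340·(-21) = 12)
  q = 3: r = 2, s = -3 − 3·8 = -27, t = 8 − 3·(-21) = 71  (check: 894·(-27) + 340·71 = 2)
The row with r = 2 (the gcd) gives the Bezout coefficients s = -27, t = 71.
Result: 894 · (-27) + 340 · (71) = 2.

gcd(894, 340) = 2; s = -27, t = 71 (check: 894·(-27) + 340·71 = 2).


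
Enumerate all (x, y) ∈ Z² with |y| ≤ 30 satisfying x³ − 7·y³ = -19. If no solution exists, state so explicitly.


The equation is x³ - 7y³ = -19. For fixed y, x³ = 7·y³ − 19, so a solution requires the RHS to be a perfect cube.
Strategy: iterate y from -30 to 30, compute RHS = 7·y³ − 19, and check whether it is a (positive or negative) perfect cube.
Check small values of y:
  y = 0: RHS = -19 is not a perfect cube.
  y = 1: RHS = -12 is not a perfect cube.
  y = -1: RHS = -26 is not a perfect cube.
  y = 2: RHS = 37 is not a perfect cube.
  y = -2: RHS = -75 is not a perfect cube.
  y = 3: RHS = 170 is not a perfect cube.
  y = -3: RHS = -208 is not a perfect cube.
Continuing the search up to |y| = 30 finds no solutions either.
No (x, y) in the scanned range satisfies the equation.

No integer solutions with |y| ≤ 30.


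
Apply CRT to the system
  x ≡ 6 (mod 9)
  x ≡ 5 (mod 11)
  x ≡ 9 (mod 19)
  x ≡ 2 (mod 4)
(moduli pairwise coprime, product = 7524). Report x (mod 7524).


Product of moduli M = 9 · 11 · 19 · 4 = 7524.
Merge one congruence at a time:
  Start: x ≡ 6 (mod 9).
  Combine with x ≡ 5 (mod 11); new modulus lcm = 99.
    Write x = 6 + 9·t and substitute into x ≡ 5 (mod 11): 9·t ≡ 5 − 6 = -1 (mod 11).
    Reduce coefficients mod 11: 9·t ≡ 10 (mod 11).
    The inverse of 9 mod 11 is 5 (since 9·5 = 45 = 4·11 + 1), so t ≡ 5·10 = 50 ≡ 6 (mod 11).
    Then x = 6 + 9·6 = 60, valid modulo lcm(9, 11) = 99: x ≡ 60 (mod 99).
  Combine with x ≡ 9 (mod 19); new modulus lcm = 1881.
    Write x = 60 + 99·t and substitute into x ≡ 9 (mod 19): 99·t ≡ 9 − 60 = -51 (mod 19).
    Reduce coefficients mod 19: 4·t ≡ 6 (mod 19).
    The inverse of 4 mod 19 is 5 (since 4·5 = 20 = 1·19 + 1), so t ≡ 5·6 = 30 ≡ 11 (mod 19).
    Then x = 60 + 99·11 = 1149, valid modulo lcm(99, 19) = 1881: x ≡ 1149 (mod 1881).
  Combine with x ≡ 2 (mod 4); new modulus lcm = 7524.
    Write x = 1149 + 1881·t and substitute into x ≡ 2 (mod 4): 1881·t ≡ 2 − 1149 = -1147 (mod 4).
    Reduce coefficients mod 4: 1·t ≡ 1 (mod 4).
    So t ≡ 1 (mod 4).
    Then x = 1149 + 1881·1 = 3030, valid modulo lcm(1881, 4) = 7524: x ≡ 3030 (mod 7524).
Verify against each original: 3030 mod 9 = 6, 3030 mod 11 = 5, 3030 mod 19 = 9, 3030 mod 4 = 2.

x ≡ 3030 (mod 7524).
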